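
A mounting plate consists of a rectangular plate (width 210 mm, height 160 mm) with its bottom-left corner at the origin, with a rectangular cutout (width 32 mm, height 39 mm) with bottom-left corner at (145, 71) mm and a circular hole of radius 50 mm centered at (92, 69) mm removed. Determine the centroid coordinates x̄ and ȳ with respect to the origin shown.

plate: A = 210 × 160 = 33600.00, centroid at (105.00, 80.00).
hole 1: A = −(32 × 39) = -1248.00, centroid at (161.00, 90.50).
hole 2: A = −π·50² = -7853.98, centroid at (92.00, 69.00).
ΣA = 24498.02 mm²
ΣAx̄ = (33600.00)(105.00) + (-1248.00)(161.00) + (-7853.98)(92.00) = 2604505.69 mm³
ΣAȳ = (33600.00)(80.00) + (-1248.00)(90.50) + (-7853.98)(69.00) = 2033131.27 mm³
x̄ = 2604505.69 / 24498.02 = 106.31 mm
ȳ = 2033131.27 / 24498.02 = 82.99 mm

x̄ = 106.31 mm, ȳ = 82.99 mm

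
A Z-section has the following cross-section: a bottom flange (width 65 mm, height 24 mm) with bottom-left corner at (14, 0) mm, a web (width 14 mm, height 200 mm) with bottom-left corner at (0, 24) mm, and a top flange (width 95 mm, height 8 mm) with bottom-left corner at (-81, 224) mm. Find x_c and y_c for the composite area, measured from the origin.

bottom flange: A = 65 × 24 = 1560.00, centroid at (46.50, 12.00).
web: A = 14 × 200 = 2800.00, centroid at (7.00, 124.00).
top flange: A = 95 × 8 = 760.00, centroid at (-33.50, 228.00).
ΣA = 5120.00 mm², ΣAx_c = 66680.00 mm³, ΣAy_c = 539200.00 mm³.
x_c = 66680.00/5120.00 = 13.02 mm; y_c = 539200.00/5120.00 = 105.31 mm.

x_c = 13.02 mm, y_c = 105.31 mm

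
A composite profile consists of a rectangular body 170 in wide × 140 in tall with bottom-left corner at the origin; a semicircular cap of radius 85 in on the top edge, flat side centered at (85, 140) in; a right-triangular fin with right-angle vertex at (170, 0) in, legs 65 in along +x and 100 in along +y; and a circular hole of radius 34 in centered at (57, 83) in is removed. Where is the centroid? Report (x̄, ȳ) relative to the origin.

x̄ = 97.90 in, ȳ = 99.84 in

Part | A | x̄ᵢ | ȳᵢ | A·x̄ᵢ | A·ȳᵢ
rectangular body | 23800.00 | 85.00 | 70.00 | 2023000.00 | 1666000.00
semicircular top | 11349.00 | 85.00 | 176.08 | 964665.29 | 1998277.15
triangular fin | 3250.00 | 191.67 | 33.33 | 622916.67 | 108333.33
hole | -3631.68 | 57.00 | 83.00 | -207005.82 | -301429.53
Σ | 34767.32 |  |  | 3403576.14 | 3471180.95
x̄ = 3403576.14 / 34767.32 = 97.90 in
ȳ = 3471180.95 / 34767.32 = 99.84 in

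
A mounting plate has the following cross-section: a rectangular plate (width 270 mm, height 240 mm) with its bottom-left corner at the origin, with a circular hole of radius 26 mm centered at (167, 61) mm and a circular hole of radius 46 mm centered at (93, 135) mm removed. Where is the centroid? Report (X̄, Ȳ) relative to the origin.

X̄ = 138.77 mm, Ȳ = 120.46 mm

Part | A | x̄ᵢ | ȳᵢ | A·x̄ᵢ | A·ȳᵢ
plate | 64800.00 | 135.00 | 120.00 | 8748000.00 | 7776000.00
hole 1 | -2123.72 | 167.00 | 61.00 | -354660.68 | -129546.71
hole 2 | -6647.61 | 93.00 | 135.00 | -618227.74 | -897427.36
Σ | 56028.67 |  |  | 7775111.59 | 6749025.93
X̄ = 7775111.59 / 56028.67 = 138.77 mm
Ȳ = 6749025.93 / 56028.67 = 120.46 mm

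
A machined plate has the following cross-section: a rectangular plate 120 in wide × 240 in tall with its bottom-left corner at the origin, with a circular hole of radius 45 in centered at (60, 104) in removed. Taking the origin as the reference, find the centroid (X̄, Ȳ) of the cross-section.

plate: A = 120 × 240 = 28800.00, centroid at (60.00, 120.00).
hole: A = −π·45² = -6361.73, centroid at (60.00, 104.00).
ΣA = 22438.27 in²
ΣAX̄ = (28800.00)(60.00) + (-6361.73)(60.00) = 1346296.49 in³
ΣAȲ = (28800.00)(120.00) + (-6361.73)(104.00) = 2794380.59 in³
X̄ = 1346296.49 / 22438.27 = 60.00 in
Ȳ = 2794380.59 / 22438.27 = 124.54 in

X̄ = 60.00 in, Ȳ = 124.54 in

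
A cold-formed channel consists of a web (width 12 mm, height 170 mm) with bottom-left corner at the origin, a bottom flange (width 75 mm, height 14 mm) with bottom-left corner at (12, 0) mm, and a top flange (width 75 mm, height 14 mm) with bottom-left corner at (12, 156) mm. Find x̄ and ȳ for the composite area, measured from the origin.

web: A = 12 × 170 = 2040.00, centroid at (6.00, 85.00).
bottom flange: A = 75 × 14 = 1050.00, centroid at (49.50, 7.00).
top flange: A = 75 × 14 = 1050.00, centroid at (49.50, 163.00).
ΣA = 4140.00 mm², ΣAx̄ = 116190.00 mm³, ΣAȳ = 351900.00 mm³.
x̄ = 116190.00/4140.00 = 28.07 mm; ȳ = 351900.00/4140.00 = 85.00 mm.

x̄ = 28.07 mm, ȳ = 85.00 mm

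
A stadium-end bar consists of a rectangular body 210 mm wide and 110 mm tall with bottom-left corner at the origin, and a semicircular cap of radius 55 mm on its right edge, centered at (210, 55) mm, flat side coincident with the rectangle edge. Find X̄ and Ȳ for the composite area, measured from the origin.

rectangular body: A = 210 × 110 = 23100.00, centroid at (105.00, 55.00).
semicircular end: A = ½π·55² = 4751.66, centroid at (233.34, 55.00).
ΣA = 27851.66 mm², ΣAX̄ = 3534265.03 mm³, ΣAȲ = 1531841.24 mm³.
X̄ = 3534265.03/27851.66 = 126.90 mm; Ȳ = 1531841.24/27851.66 = 55.00 mm.

X̄ = 126.90 mm, Ȳ = 55.00 mm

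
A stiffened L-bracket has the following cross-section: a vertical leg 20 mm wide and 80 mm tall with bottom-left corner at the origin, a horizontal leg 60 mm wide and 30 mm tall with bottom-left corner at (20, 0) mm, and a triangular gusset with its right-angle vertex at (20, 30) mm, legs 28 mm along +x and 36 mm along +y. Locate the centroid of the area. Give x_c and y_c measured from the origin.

x_c = 30.94 mm, y_c = 28.73 mm

vertical leg: A = 20 × 80 = 1600.00, centroid at (10.00, 40.00).
horizontal leg: A = 60 × 30 = 1800.00, centroid at (50.00, 15.00).
gusset: A = ½·28·36 = 504.00, centroid at (29.33, 42.00).
ΣA = 3904.00 mm²
ΣAx_c = (1600.00)(10.00) + (1800.00)(50.00) + (504.00)(29.33) = 120784.00 mm³
ΣAy_c = (1600.00)(40.00) + (1800.00)(15.00) + (504.00)(42.00) = 112168.00 mm³
x_c = 120784.00 / 3904.00 = 30.94 mm
y_c = 112168.00 / 3904.00 = 28.73 mm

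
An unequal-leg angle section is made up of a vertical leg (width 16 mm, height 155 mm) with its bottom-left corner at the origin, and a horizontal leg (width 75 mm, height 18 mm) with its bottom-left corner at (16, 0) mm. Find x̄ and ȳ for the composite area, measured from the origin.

vertical leg: A = 16 × 155 = 2480.00, centroid at (8.00, 77.50).
horizontal leg: A = 75 × 18 = 1350.00, centroid at (53.50, 9.00).
ΣA = 3830.00 mm², ΣAx̄ = 92065.00 mm³, ΣAȳ = 204350.00 mm³.
x̄ = 92065.00/3830.00 = 24.04 mm; ȳ = 204350.00/3830.00 = 53.36 mm.

x̄ = 24.04 mm, ȳ = 53.36 mm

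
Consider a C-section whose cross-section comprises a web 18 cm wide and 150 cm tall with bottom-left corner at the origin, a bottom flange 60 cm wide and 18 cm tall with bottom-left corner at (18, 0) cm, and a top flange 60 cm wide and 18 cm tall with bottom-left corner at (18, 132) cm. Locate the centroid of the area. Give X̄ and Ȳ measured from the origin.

X̄ = 26.33 cm, Ȳ = 75.00 cm

web: A = 18 × 150 = 2700.00, centroid at (9.00, 75.00).
bottom flange: A = 60 × 18 = 1080.00, centroid at (48.00, 9.00).
top flange: A = 60 × 18 = 1080.00, centroid at (48.00, 141.00).
ΣA = 4860.00 cm², ΣAX̄ = 127980.00 cm³, ΣAȲ = 364500.00 cm³.
X̄ = 127980.00/4860.00 = 26.33 cm; Ȳ = 364500.00/4860.00 = 75.00 cm.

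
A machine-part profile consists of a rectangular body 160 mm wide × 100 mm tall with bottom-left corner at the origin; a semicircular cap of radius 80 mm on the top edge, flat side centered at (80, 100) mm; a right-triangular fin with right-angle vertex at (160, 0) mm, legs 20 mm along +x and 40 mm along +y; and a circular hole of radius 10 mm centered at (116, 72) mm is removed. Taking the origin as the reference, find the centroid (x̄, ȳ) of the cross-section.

x̄ = 80.89 mm, ȳ = 81.46 mm

rectangular body: A = 160 × 100 = 16000.00, centroid at (80.00, 50.00).
semicircular top: A = ½π·80² = 10053.10, centroid at (80.00, 133.95).
triangular fin: A = ½·20·40 = 400.00, centroid at (166.67, 13.33).
hole: A = −π·10² = -314.16, centroid at (116.00, 72.00).
ΣA = 26138.94 mm², ΣAx̄ = 2114471.91 mm³, ΣAȳ = 2129356.85 mm³.
x̄ = 2114471.91/26138.94 = 80.89 mm; ȳ = 2129356.85/26138.94 = 81.46 mm.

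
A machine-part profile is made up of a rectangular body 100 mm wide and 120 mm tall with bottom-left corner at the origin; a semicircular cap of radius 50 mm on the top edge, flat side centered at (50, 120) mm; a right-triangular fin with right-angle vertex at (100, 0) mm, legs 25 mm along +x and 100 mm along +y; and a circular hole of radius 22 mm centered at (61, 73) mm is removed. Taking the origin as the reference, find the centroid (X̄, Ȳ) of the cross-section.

X̄ = 53.59 mm, Ȳ = 76.98 mm

rectangular body: A = 100 × 120 = 12000.00, centroid at (50.00, 60.00).
semicircular top: A = ½π·50² = 3926.99, centroid at (50.00, 141.22).
triangular fin: A = ½·25·100 = 1250.00, centroid at (108.33, 33.33).
hole: A = −π·22² = -1520.53, centroid at (61.00, 73.00).
ΣA = 15656.46 mm²
ΣAX̄ = (12000.00)(50.00) + (3926.99)(50.00) + (1250.00)(108.33) + (-1520.53)(61.00) = 839013.83 mm³
ΣAȲ = (12000.00)(60.00) + (3926.99)(141.22) + (1250.00)(33.33) + (-1520.53)(73.00) = 1205240.15 mm³
X̄ = 839013.83 / 15656.46 = 53.59 mm
Ȳ = 1205240.15 / 15656.46 = 76.98 mm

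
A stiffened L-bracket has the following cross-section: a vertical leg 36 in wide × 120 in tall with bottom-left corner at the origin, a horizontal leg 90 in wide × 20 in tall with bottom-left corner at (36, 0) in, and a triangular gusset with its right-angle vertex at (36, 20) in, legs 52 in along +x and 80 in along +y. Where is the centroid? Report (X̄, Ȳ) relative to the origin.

X̄ = 40.79 in, Ȳ = 45.64 in

Part | A | x̄ᵢ | ȳᵢ | A·x̄ᵢ | A·ȳᵢ
vertical leg | 4320.00 | 18.00 | 60.00 | 77760.00 | 259200.00
horizontal leg | 1800.00 | 81.00 | 10.00 | 145800.00 | 18000.00
gusset | 2080.00 | 53.33 | 46.67 | 110933.33 | 97066.67
Σ | 8200.00 |  |  | 334493.33 | 374266.67
X̄ = 334493.33 / 8200.00 = 40.79 in
Ȳ = 374266.67 / 8200.00 = 45.64 in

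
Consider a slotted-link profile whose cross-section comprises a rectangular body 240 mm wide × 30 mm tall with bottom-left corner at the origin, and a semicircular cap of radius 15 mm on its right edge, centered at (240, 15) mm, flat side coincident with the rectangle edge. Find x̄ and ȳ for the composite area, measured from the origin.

rectangular body: A = 240 × 30 = 7200.00, centroid at (120.00, 15.00).
semicircular end: A = ½π·15² = 353.43, centroid at (246.37, 15.00).
ΣA = 7553.43 mm²
ΣAx̄ = (7200.00)(120.00) + (353.43)(246.37) = 951073.00 mm³
ΣAȳ = (7200.00)(15.00) + (353.43)(15.00) = 113301.44 mm³
x̄ = 951073.00 / 7553.43 = 125.91 mm
ȳ = 113301.44 / 7553.43 = 15.00 mm

x̄ = 125.91 mm, ȳ = 15.00 mm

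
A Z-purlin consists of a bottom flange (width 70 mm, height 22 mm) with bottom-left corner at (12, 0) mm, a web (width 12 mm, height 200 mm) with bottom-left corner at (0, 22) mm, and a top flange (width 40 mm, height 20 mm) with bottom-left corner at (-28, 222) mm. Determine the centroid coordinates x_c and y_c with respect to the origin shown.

bottom flange: A = 70 × 22 = 1540.00, centroid at (47.00, 11.00).
web: A = 12 × 200 = 2400.00, centroid at (6.00, 122.00).
top flange: A = 40 × 20 = 800.00, centroid at (-8.00, 232.00).
ΣA = 4740.00 mm², ΣAx_c = 80380.00 mm³, ΣAy_c = 495340.00 mm³.
x_c = 80380.00/4740.00 = 16.96 mm; y_c = 495340.00/4740.00 = 104.50 mm.

x_c = 16.96 mm, y_c = 104.50 mm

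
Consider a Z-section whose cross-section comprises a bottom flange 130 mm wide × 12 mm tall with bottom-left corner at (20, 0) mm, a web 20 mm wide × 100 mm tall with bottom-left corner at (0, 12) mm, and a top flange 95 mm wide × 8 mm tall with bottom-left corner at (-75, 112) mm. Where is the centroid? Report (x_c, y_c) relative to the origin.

bottom flange: A = 130 × 12 = 1560.00, centroid at (85.00, 6.00).
web: A = 20 × 100 = 2000.00, centroid at (10.00, 62.00).
top flange: A = 95 × 8 = 760.00, centroid at (-27.50, 116.00).
ΣA = 4320.00 mm²
ΣAx_c = (1560.00)(85.00) + (2000.00)(10.00) + (760.00)(-27.50) = 131700.00 mm³
ΣAy_c = (1560.00)(6.00) + (2000.00)(62.00) + (760.00)(116.00) = 221520.00 mm³
x_c = 131700.00 / 4320.00 = 30.49 mm
y_c = 221520.00 / 4320.00 = 51.28 mm

x_c = 30.49 mm, y_c = 51.28 mm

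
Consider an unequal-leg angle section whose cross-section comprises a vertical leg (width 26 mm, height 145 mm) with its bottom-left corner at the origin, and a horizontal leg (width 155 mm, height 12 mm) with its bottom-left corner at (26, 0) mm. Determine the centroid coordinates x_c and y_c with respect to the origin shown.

vertical leg: A = 26 × 145 = 3770.00, centroid at (13.00, 72.50).
horizontal leg: A = 155 × 12 = 1860.00, centroid at (103.50, 6.00).
ΣA = 5630.00 mm²
ΣAx_c = (3770.00)(13.00) + (1860.00)(103.50) = 241520.00 mm³
ΣAy_c = (3770.00)(72.50) + (1860.00)(6.00) = 284485.00 mm³
x_c = 241520.00 / 5630.00 = 42.90 mm
y_c = 284485.00 / 5630.00 = 50.53 mm

x_c = 42.90 mm, y_c = 50.53 mm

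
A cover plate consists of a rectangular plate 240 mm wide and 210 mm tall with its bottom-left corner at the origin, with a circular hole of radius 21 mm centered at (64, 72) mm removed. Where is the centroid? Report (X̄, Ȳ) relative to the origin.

plate: A = 240 × 210 = 50400.00, centroid at (120.00, 105.00).
hole: A = −π·21² = -1385.44, centroid at (64.00, 72.00).
ΣA = 49014.56 mm², ΣAX̄ = 5959331.69 mm³, ΣAȲ = 5192248.15 mm³.
X̄ = 5959331.69/49014.56 = 121.58 mm; Ȳ = 5192248.15/49014.56 = 105.93 mm.

X̄ = 121.58 mm, Ȳ = 105.93 mm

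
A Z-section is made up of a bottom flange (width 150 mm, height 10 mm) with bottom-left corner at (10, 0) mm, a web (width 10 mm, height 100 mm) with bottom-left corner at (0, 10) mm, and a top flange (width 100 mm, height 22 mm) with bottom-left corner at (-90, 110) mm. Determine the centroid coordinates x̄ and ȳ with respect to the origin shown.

bottom flange: A = 150 × 10 = 1500.00, centroid at (85.00, 5.00).
web: A = 10 × 100 = 1000.00, centroid at (5.00, 60.00).
top flange: A = 100 × 22 = 2200.00, centroid at (-40.00, 121.00).
ΣA = 4700.00 mm², ΣAx̄ = 44500.00 mm³, ΣAȳ = 333700.00 mm³.
x̄ = 44500.00/4700.00 = 9.47 mm; ȳ = 333700.00/4700.00 = 71.00 mm.

x̄ = 9.47 mm, ȳ = 71.00 mm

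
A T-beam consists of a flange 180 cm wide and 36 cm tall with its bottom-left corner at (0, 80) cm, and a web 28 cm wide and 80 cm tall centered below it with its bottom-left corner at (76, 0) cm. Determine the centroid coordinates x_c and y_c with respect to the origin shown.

web: A = 28 × 80 = 2240.00, centroid at (90.00, 40.00).
flange: A = 180 × 36 = 6480.00, centroid at (90.00, 98.00).
ΣA = 8720.00 cm²
ΣAx_c = (2240.00)(90.00) + (6480.00)(90.00) = 784800.00 cm³
ΣAy_c = (2240.00)(40.00) + (6480.00)(98.00) = 724640.00 cm³
x_c = 784800.00 / 8720.00 = 90.00 cm
y_c = 724640.00 / 8720.00 = 83.10 cm

x_c = 90.00 cm, y_c = 83.10 cm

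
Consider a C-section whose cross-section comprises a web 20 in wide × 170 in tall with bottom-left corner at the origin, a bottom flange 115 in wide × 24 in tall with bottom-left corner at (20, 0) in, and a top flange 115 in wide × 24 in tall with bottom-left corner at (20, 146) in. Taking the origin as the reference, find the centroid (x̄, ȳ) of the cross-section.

x̄ = 51.77 in, ȳ = 85.00 in

web: A = 20 × 170 = 3400.00, centroid at (10.00, 85.00).
bottom flange: A = 115 × 24 = 2760.00, centroid at (77.50, 12.00).
top flange: A = 115 × 24 = 2760.00, centroid at (77.50, 158.00).
ΣA = 8920.00 in²
ΣAx̄ = (3400.00)(10.00) + (2760.00)(77.50) + (2760.00)(77.50) = 461800.00 in³
ΣAȳ = (3400.00)(85.00) + (2760.00)(12.00) + (2760.00)(158.00) = 758200.00 in³
x̄ = 461800.00 / 8920.00 = 51.77 in
ȳ = 758200.00 / 8920.00 = 85.00 in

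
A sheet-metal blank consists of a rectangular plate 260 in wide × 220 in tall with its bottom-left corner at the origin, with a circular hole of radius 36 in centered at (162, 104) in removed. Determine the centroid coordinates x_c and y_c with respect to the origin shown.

x_c = 127.55 in, y_c = 110.46 in

Part | A | x̄ᵢ | ȳᵢ | A·x̄ᵢ | A·ȳᵢ
plate | 57200.00 | 130.00 | 110.00 | 7436000.00 | 6292000.00
hole | -4071.50 | 162.00 | 104.00 | -659583.66 | -423436.42
Σ | 53128.50 |  |  | 6776416.34 | 5868563.58
x_c = 6776416.34 / 53128.50 = 127.55 in
y_c = 5868563.58 / 53128.50 = 110.46 in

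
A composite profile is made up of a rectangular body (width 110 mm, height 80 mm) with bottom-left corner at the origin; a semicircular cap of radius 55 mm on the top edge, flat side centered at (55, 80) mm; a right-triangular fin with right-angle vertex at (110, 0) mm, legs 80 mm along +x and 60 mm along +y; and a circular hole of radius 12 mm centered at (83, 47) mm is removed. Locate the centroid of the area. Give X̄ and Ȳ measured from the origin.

rectangular body: A = 110 × 80 = 8800.00, centroid at (55.00, 40.00).
semicircular top: A = ½π·55² = 4751.66, centroid at (55.00, 103.34).
triangular fin: A = ½·80·60 = 2400.00, centroid at (136.67, 20.00).
hole: A = −π·12² = -452.39, centroid at (83.00, 47.00).
ΣA = 15499.27 mm²
ΣAX̄ = (8800.00)(55.00) + (4751.66)(55.00) + (2400.00)(136.67) + (-452.39)(83.00) = 1035792.92 mm³
ΣAȲ = (8800.00)(40.00) + (4751.66)(103.34) + (2400.00)(20.00) + (-452.39)(47.00) = 869787.08 mm³
X̄ = 1035792.92 / 15499.27 = 66.83 mm
Ȳ = 869787.08 / 15499.27 = 56.12 mm

X̄ = 66.83 mm, Ȳ = 56.12 mm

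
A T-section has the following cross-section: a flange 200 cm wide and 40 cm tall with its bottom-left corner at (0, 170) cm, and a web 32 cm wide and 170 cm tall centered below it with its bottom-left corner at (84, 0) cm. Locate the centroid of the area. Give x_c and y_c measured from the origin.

web: A = 32 × 170 = 5440.00, centroid at (100.00, 85.00).
flange: A = 200 × 40 = 8000.00, centroid at (100.00, 190.00).
ΣA = 13440.00 cm²
ΣAx_c = (5440.00)(100.00) + (8000.00)(100.00) = 1344000.00 cm³
ΣAy_c = (5440.00)(85.00) + (8000.00)(190.00) = 1982400.00 cm³
x_c = 1344000.00 / 13440.00 = 100.00 cm
y_c = 1982400.00 / 13440.00 = 147.50 cm

x_c = 100.00 cm, y_c = 147.50 cm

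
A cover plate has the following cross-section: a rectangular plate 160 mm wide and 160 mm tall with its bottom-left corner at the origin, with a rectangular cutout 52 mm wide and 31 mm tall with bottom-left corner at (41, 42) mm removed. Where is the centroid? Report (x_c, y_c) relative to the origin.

plate: A = 160 × 160 = 25600.00, centroid at (80.00, 80.00).
hole: A = −(52 × 31) = -1612.00, centroid at (67.00, 57.50).
ΣA = 23988.00 mm²
ΣAx_c = (25600.00)(80.00) + (-1612.00)(67.00) = 1939996.00 mm³
ΣAy_c = (25600.00)(80.00) + (-1612.00)(57.50) = 1955310.00 mm³
x_c = 1939996.00 / 23988.00 = 80.87 mm
y_c = 1955310.00 / 23988.00 = 81.51 mm

x_c = 80.87 mm, y_c = 81.51 mm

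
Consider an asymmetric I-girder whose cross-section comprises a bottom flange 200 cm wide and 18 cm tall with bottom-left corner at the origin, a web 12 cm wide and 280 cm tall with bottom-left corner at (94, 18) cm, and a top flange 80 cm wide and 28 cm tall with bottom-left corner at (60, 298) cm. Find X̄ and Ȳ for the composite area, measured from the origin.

X̄ = 100.00 cm, Ȳ = 137.19 cm

bottom flange: A = 200 × 18 = 3600.00, centroid at (100.00, 9.00).
web: A = 12 × 280 = 3360.00, centroid at (100.00, 158.00).
top flange: A = 80 × 28 = 2240.00, centroid at (100.00, 312.00).
ΣA = 9200.00 cm², ΣAX̄ = 920000.00 cm³, ΣAȲ = 1262160.00 cm³.
X̄ = 920000.00/9200.00 = 100.00 cm; Ȳ = 1262160.00/9200.00 = 137.19 cm.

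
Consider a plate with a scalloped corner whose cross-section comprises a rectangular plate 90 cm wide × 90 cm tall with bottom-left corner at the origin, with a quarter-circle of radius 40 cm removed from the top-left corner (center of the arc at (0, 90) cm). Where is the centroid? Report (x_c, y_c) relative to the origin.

Part | A | x̄ᵢ | ȳᵢ | A·x̄ᵢ | A·ȳᵢ
plate | 8100.00 | 45.00 | 45.00 | 364500.00 | 364500.00
removed quarter-circle | -1256.64 | 16.98 | 73.02 | -21333.33 | -91764.00
Σ | 6843.36 |  |  | 343166.67 | 272736.00
x_c = 343166.67 / 6843.36 = 50.15 cm
y_c = 272736.00 / 6843.36 = 39.85 cm

x_c = 50.15 cm, y_c = 39.85 cm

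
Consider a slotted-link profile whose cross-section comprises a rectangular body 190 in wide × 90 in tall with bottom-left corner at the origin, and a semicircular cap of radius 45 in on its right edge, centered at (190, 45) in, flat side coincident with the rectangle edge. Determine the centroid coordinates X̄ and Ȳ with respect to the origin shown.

X̄ = 112.90 in, Ȳ = 45.00 in

rectangular body: A = 190 × 90 = 17100.00, centroid at (95.00, 45.00).
semicircular end: A = ½π·45² = 3180.86, centroid at (209.10, 45.00).
ΣA = 20280.86 in²
ΣAX̄ = (17100.00)(95.00) + (3180.86)(209.10) = 2289613.89 in³
ΣAȲ = (17100.00)(45.00) + (3180.86)(45.00) = 912638.82 in³
X̄ = 2289613.89 / 20280.86 = 112.90 in
Ȳ = 912638.82 / 20280.86 = 45.00 in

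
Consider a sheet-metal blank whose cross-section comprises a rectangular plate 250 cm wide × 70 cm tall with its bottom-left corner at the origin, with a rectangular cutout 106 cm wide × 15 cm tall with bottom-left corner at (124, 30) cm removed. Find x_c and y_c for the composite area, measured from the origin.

plate: A = 250 × 70 = 17500.00, centroid at (125.00, 35.00).
hole: A = −(106 × 15) = -1590.00, centroid at (177.00, 37.50).
ΣA = 15910.00 cm²
ΣAx_c = (17500.00)(125.00) + (-1590.00)(177.00) = 1906070.00 cm³
ΣAy_c = (17500.00)(35.00) + (-1590.00)(37.50) = 552875.00 cm³
x_c = 1906070.00 / 15910.00 = 119.80 cm
y_c = 552875.00 / 15910.00 = 34.75 cm

x_c = 119.80 cm, y_c = 34.75 cm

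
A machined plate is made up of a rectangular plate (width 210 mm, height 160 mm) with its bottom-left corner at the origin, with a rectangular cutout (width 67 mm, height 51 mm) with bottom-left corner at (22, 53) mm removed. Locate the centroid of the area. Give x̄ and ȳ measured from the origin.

x̄ = 110.60 mm, ȳ = 80.17 mm

plate: A = 210 × 160 = 33600.00, centroid at (105.00, 80.00).
hole: A = −(67 × 51) = -3417.00, centroid at (55.50, 78.50).
ΣA = 30183.00 mm²
ΣAx̄ = (33600.00)(105.00) + (-3417.00)(55.50) = 3338356.50 mm³
ΣAȳ = (33600.00)(80.00) + (-3417.00)(78.50) = 2419765.50 mm³
x̄ = 3338356.50 / 30183.00 = 110.60 mm
ȳ = 2419765.50 / 30183.00 = 80.17 mm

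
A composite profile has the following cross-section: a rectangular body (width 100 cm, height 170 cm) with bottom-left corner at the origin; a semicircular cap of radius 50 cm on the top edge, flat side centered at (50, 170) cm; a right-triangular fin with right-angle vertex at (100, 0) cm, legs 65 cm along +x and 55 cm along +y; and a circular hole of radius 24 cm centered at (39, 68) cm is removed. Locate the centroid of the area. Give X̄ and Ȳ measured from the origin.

X̄ = 57.08 cm, Ȳ = 100.72 cm

rectangular body: A = 100 × 170 = 17000.00, centroid at (50.00, 85.00).
semicircular top: A = ½π·50² = 3926.99, centroid at (50.00, 191.22).
triangular fin: A = ½·65·55 = 1787.50, centroid at (121.67, 18.33).
hole: A = −π·24² = -1809.56, centroid at (39.00, 68.00).
ΣA = 20904.93 cm²
ΣAX̄ = (17000.00)(50.00) + (3926.99)(50.00) + (1787.50)(121.67) + (-1809.56)(39.00) = 1193255.97 cm³
ΣAȲ = (17000.00)(85.00) + (3926.99)(191.22) + (1787.50)(18.33) + (-1809.56)(68.00) = 2105642.70 cm³
X̄ = 1193255.97 / 20904.93 = 57.08 cm
Ȳ = 2105642.70 / 20904.93 = 100.72 cm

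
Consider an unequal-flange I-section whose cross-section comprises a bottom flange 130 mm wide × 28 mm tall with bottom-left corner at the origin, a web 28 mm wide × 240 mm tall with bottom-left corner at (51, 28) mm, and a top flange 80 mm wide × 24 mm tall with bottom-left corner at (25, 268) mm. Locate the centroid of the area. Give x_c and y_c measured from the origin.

bottom flange: A = 130 × 28 = 3640.00, centroid at (65.00, 14.00).
web: A = 28 × 240 = 6720.00, centroid at (65.00, 148.00).
top flange: A = 80 × 24 = 1920.00, centroid at (65.00, 280.00).
ΣA = 12280.00 mm², ΣAx_c = 798200.00 mm³, ΣAy_c = 1583120.00 mm³.
x_c = 798200.00/12280.00 = 65.00 mm; y_c = 1583120.00/12280.00 = 128.92 mm.

x_c = 65.00 mm, y_c = 128.92 mm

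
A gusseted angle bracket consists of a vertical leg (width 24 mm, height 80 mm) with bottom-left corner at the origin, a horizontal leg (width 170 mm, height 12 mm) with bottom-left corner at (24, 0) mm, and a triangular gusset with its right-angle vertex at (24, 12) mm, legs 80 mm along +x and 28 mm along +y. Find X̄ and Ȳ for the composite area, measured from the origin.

vertical leg: A = 24 × 80 = 1920.00, centroid at (12.00, 40.00).
horizontal leg: A = 170 × 12 = 2040.00, centroid at (109.00, 6.00).
gusset: A = ½·80·28 = 1120.00, centroid at (50.67, 21.33).
ΣA = 5080.00 mm², ΣAX̄ = 302146.67 mm³, ΣAȲ = 112933.33 mm³.
X̄ = 302146.67/5080.00 = 59.48 mm; Ȳ = 112933.33/5080.00 = 22.23 mm.

X̄ = 59.48 mm, Ȳ = 22.23 mm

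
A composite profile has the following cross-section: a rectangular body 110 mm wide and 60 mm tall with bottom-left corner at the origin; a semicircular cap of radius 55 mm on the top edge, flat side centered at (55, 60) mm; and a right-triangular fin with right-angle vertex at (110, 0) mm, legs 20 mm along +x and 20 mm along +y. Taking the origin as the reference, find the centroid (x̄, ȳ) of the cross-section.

rectangular body: A = 110 × 60 = 6600.00, centroid at (55.00, 30.00).
semicircular top: A = ½π·55² = 4751.66, centroid at (55.00, 83.34).
triangular fin: A = ½·20·20 = 200.00, centroid at (116.67, 6.67).
ΣA = 11551.66 mm²
ΣAx̄ = (6600.00)(55.00) + (4751.66)(55.00) + (200.00)(116.67) = 647674.57 mm³
ΣAȳ = (6600.00)(30.00) + (4751.66)(83.34) + (200.00)(6.67) = 595349.53 mm³
x̄ = 647674.57 / 11551.66 = 56.07 mm
ȳ = 595349.53 / 11551.66 = 51.54 mm

x̄ = 56.07 mm, ȳ = 51.54 mm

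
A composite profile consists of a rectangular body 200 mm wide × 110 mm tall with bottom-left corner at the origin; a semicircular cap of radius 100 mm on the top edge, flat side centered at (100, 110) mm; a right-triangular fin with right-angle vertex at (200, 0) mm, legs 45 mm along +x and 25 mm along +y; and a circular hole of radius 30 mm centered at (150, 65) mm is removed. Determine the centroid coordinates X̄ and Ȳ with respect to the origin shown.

X̄ = 97.84 mm, Ȳ = 96.65 mm

Part | A | x̄ᵢ | ȳᵢ | A·x̄ᵢ | A·ȳᵢ
rectangular body | 22000.00 | 100.00 | 55.00 | 2200000.00 | 1210000.00
semicircular top | 15707.96 | 100.00 | 152.44 | 1570796.33 | 2394542.63
triangular fin | 562.50 | 215.00 | 8.33 | 120937.50 | 4687.50
hole | -2827.43 | 150.00 | 65.00 | -424115.01 | -183783.17
Σ | 35443.03 |  |  | 3467618.82 | 3425446.96
X̄ = 3467618.82 / 35443.03 = 97.84 mm
Ȳ = 3425446.96 / 35443.03 = 96.65 mm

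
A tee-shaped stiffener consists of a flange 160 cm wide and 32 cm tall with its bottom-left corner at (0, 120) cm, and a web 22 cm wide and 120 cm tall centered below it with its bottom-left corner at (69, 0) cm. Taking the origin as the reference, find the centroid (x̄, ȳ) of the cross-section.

x̄ = 80.00 cm, ȳ = 110.14 cm

web: A = 22 × 120 = 2640.00, centroid at (80.00, 60.00).
flange: A = 160 × 32 = 5120.00, centroid at (80.00, 136.00).
ΣA = 7760.00 cm²
ΣAx̄ = (2640.00)(80.00) + (5120.00)(80.00) = 620800.00 cm³
ΣAȳ = (2640.00)(60.00) + (5120.00)(136.00) = 854720.00 cm³
x̄ = 620800.00 / 7760.00 = 80.00 cm
ȳ = 854720.00 / 7760.00 = 110.14 cm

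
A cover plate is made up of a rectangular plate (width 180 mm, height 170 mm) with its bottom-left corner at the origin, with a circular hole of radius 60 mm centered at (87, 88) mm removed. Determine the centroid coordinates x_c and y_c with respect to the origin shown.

plate: A = 180 × 170 = 30600.00, centroid at (90.00, 85.00).
hole: A = −π·60² = -11309.73, centroid at (87.00, 88.00).
ΣA = 19290.27 mm²
ΣAx_c = (30600.00)(90.00) + (-11309.73)(87.00) = 1770053.18 mm³
ΣAy_c = (30600.00)(85.00) + (-11309.73)(88.00) = 1605743.45 mm³
x_c = 1770053.18 / 19290.27 = 91.76 mm
y_c = 1605743.45 / 19290.27 = 83.24 mm

x_c = 91.76 mm, y_c = 83.24 mm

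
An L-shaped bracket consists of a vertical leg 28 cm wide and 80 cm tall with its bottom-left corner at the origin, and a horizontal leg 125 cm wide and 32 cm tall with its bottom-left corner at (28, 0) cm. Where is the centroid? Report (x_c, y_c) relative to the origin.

vertical leg: A = 28 × 80 = 2240.00, centroid at (14.00, 40.00).
horizontal leg: A = 125 × 32 = 4000.00, centroid at (90.50, 16.00).
ΣA = 6240.00 cm²
ΣAx_c = (2240.00)(14.00) + (4000.00)(90.50) = 393360.00 cm³
ΣAy_c = (2240.00)(40.00) + (4000.00)(16.00) = 153600.00 cm³
x_c = 393360.00 / 6240.00 = 63.04 cm
y_c = 153600.00 / 6240.00 = 24.62 cm

x_c = 63.04 cm, y_c = 24.62 cm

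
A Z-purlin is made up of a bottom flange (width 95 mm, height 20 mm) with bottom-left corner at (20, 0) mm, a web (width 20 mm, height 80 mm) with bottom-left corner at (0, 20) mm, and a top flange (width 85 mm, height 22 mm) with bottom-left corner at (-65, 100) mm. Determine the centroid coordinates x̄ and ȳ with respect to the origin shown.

bottom flange: A = 95 × 20 = 1900.00, centroid at (67.50, 10.00).
web: A = 20 × 80 = 1600.00, centroid at (10.00, 60.00).
top flange: A = 85 × 22 = 1870.00, centroid at (-22.50, 111.00).
ΣA = 5370.00 mm²
ΣAx̄ = (1900.00)(67.50) + (1600.00)(10.00) + (1870.00)(-22.50) = 102175.00 mm³
ΣAȳ = (1900.00)(10.00) + (1600.00)(60.00) + (1870.00)(111.00) = 322570.00 mm³
x̄ = 102175.00 / 5370.00 = 19.03 mm
ȳ = 322570.00 / 5370.00 = 60.07 mm

x̄ = 19.03 mm, ȳ = 60.07 mm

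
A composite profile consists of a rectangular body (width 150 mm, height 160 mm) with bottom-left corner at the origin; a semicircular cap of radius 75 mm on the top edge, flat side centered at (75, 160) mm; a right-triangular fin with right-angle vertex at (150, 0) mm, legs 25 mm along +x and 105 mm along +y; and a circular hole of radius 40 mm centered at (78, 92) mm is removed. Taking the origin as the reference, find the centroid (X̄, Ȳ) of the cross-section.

X̄ = 78.24 mm, Ȳ = 109.83 mm

rectangular body: A = 150 × 160 = 24000.00, centroid at (75.00, 80.00).
semicircular top: A = ½π·75² = 8835.73, centroid at (75.00, 191.83).
triangular fin: A = ½·25·105 = 1312.50, centroid at (158.33, 35.00).
hole: A = −π·40² = -5026.55, centroid at (78.00, 92.00).
ΣA = 29121.68 mm²
ΣAX̄ = (24000.00)(75.00) + (8835.73)(75.00) + (1312.50)(158.33) + (-5026.55)(78.00) = 2278421.44 mm³
ΣAȲ = (24000.00)(80.00) + (8835.73)(191.83) + (1312.50)(35.00) + (-5026.55)(92.00) = 3198461.76 mm³
X̄ = 2278421.44 / 29121.68 = 78.24 mm
Ȳ = 3198461.76 / 29121.68 = 109.83 mm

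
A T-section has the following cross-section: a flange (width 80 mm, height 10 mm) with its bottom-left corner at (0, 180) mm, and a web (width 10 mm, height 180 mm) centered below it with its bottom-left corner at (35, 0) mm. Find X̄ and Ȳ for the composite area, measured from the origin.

web: A = 10 × 180 = 1800.00, centroid at (40.00, 90.00).
flange: A = 80 × 10 = 800.00, centroid at (40.00, 185.00).
ΣA = 2600.00 mm², ΣAX̄ = 104000.00 mm³, ΣAȲ = 310000.00 mm³.
X̄ = 104000.00/2600.00 = 40.00 mm; Ȳ = 310000.00/2600.00 = 119.23 mm.

X̄ = 40.00 mm, Ȳ = 119.23 mm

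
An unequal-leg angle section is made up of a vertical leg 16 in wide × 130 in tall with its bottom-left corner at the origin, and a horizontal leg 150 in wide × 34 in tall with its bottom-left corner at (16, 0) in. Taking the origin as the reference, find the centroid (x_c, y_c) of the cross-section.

x_c = 66.96 in, y_c = 30.91 in

Part | A | x̄ᵢ | ȳᵢ | A·x̄ᵢ | A·ȳᵢ
vertical leg | 2080.00 | 8.00 | 65.00 | 16640.00 | 135200.00
horizontal leg | 5100.00 | 91.00 | 17.00 | 464100.00 | 86700.00
Σ | 7180.00 |  |  | 480740.00 | 221900.00
x_c = 480740.00 / 7180.00 = 66.96 in
y_c = 221900.00 / 7180.00 = 30.91 in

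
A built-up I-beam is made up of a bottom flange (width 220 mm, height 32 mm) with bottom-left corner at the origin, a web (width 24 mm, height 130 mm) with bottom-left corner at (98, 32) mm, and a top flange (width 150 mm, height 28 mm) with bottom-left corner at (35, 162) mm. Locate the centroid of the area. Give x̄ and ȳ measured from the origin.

bottom flange: A = 220 × 32 = 7040.00, centroid at (110.00, 16.00).
web: A = 24 × 130 = 3120.00, centroid at (110.00, 97.00).
top flange: A = 150 × 28 = 4200.00, centroid at (110.00, 176.00).
ΣA = 14360.00 mm², ΣAx̄ = 1579600.00 mm³, ΣAȳ = 1154480.00 mm³.
x̄ = 1579600.00/14360.00 = 110.00 mm; ȳ = 1154480.00/14360.00 = 80.40 mm.

x̄ = 110.00 mm, ȳ = 80.40 mm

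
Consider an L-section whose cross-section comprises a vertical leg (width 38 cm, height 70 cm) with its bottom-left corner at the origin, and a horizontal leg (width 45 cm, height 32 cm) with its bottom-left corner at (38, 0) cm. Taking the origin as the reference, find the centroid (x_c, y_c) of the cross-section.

x_c = 33.58 cm, y_c = 28.33 cm

vertical leg: A = 38 × 70 = 2660.00, centroid at (19.00, 35.00).
horizontal leg: A = 45 × 32 = 1440.00, centroid at (60.50, 16.00).
ΣA = 4100.00 cm²
ΣAx_c = (2660.00)(19.00) + (1440.00)(60.50) = 137660.00 cm³
ΣAy_c = (2660.00)(35.00) + (1440.00)(16.00) = 116140.00 cm³
x_c = 137660.00 / 4100.00 = 33.58 cm
y_c = 116140.00 / 4100.00 = 28.33 cm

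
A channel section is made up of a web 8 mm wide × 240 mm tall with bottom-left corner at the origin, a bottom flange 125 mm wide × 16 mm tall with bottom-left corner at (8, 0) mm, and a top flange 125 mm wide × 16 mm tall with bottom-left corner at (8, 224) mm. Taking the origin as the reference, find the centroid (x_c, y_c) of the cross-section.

x_c = 48.93 mm, y_c = 120.00 mm

Part | A | x̄ᵢ | ȳᵢ | A·x̄ᵢ | A·ȳᵢ
web | 1920.00 | 4.00 | 120.00 | 7680.00 | 230400.00
bottom flange | 2000.00 | 70.50 | 8.00 | 141000.00 | 16000.00
top flange | 2000.00 | 70.50 | 232.00 | 141000.00 | 464000.00
Σ | 5920.00 |  |  | 289680.00 | 710400.00
x_c = 289680.00 / 5920.00 = 48.93 mm
y_c = 710400.00 / 5920.00 = 120.00 mm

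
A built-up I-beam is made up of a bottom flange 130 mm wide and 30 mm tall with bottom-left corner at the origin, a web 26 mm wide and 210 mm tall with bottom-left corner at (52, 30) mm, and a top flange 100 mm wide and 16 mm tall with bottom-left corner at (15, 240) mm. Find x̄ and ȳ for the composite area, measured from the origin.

bottom flange: A = 130 × 30 = 3900.00, centroid at (65.00, 15.00).
web: A = 26 × 210 = 5460.00, centroid at (65.00, 135.00).
top flange: A = 100 × 16 = 1600.00, centroid at (65.00, 248.00).
ΣA = 10960.00 mm²
ΣAx̄ = (3900.00)(65.00) + (5460.00)(65.00) + (1600.00)(65.00) = 712400.00 mm³
ΣAȳ = (3900.00)(15.00) + (5460.00)(135.00) + (1600.00)(248.00) = 1192400.00 mm³
x̄ = 712400.00 / 10960.00 = 65.00 mm
ȳ = 1192400.00 / 10960.00 = 108.80 mm

x̄ = 65.00 mm, ȳ = 108.80 mm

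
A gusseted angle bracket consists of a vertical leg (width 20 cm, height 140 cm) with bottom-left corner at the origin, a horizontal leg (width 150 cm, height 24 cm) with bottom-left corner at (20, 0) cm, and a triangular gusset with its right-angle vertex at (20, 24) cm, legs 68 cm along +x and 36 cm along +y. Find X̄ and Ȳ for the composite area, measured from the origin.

X̄ = 55.38 cm, Ȳ = 37.15 cm

vertical leg: A = 20 × 140 = 2800.00, centroid at (10.00, 70.00).
horizontal leg: A = 150 × 24 = 3600.00, centroid at (95.00, 12.00).
gusset: A = ½·68·36 = 1224.00, centroid at (42.67, 36.00).
ΣA = 7624.00 cm²
ΣAX̄ = (2800.00)(10.00) + (3600.00)(95.00) + (1224.00)(42.67) = 422224.00 cm³
ΣAȲ = (2800.00)(70.00) + (3600.00)(12.00) + (1224.00)(36.00) = 283264.00 cm³
X̄ = 422224.00 / 7624.00 = 55.38 cm
Ȳ = 283264.00 / 7624.00 = 37.15 cm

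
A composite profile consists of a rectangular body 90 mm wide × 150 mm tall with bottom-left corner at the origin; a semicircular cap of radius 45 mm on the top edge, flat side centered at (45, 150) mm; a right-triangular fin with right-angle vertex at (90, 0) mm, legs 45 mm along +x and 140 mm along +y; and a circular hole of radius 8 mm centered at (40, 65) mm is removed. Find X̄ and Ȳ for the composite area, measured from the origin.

X̄ = 54.68 mm, Ȳ = 85.80 mm

rectangular body: A = 90 × 150 = 13500.00, centroid at (45.00, 75.00).
semicircular top: A = ½π·45² = 3180.86, centroid at (45.00, 169.10).
triangular fin: A = ½·45·140 = 3150.00, centroid at (105.00, 46.67).
hole: A = −π·8² = -201.06, centroid at (40.00, 65.00).
ΣA = 19629.80 mm², ΣAX̄ = 1073346.34 mm³, ΣAȲ = 1684310.36 mm³.
X̄ = 1073346.34/19629.80 = 54.68 mm; Ȳ = 1684310.36/19629.80 = 85.80 mm.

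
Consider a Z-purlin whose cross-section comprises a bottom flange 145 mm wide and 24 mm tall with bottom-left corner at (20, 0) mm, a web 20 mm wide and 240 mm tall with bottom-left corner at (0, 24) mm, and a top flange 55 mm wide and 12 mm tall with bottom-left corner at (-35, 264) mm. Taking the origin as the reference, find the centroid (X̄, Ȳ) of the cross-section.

bottom flange: A = 145 × 24 = 3480.00, centroid at (92.50, 12.00).
web: A = 20 × 240 = 4800.00, centroid at (10.00, 144.00).
top flange: A = 55 × 12 = 660.00, centroid at (-7.50, 270.00).
ΣA = 8940.00 mm²
ΣAX̄ = (3480.00)(92.50) + (4800.00)(10.00) + (660.00)(-7.50) = 364950.00 mm³
ΣAȲ = (3480.00)(12.00) + (4800.00)(144.00) + (660.00)(270.00) = 911160.00 mm³
X̄ = 364950.00 / 8940.00 = 40.82 mm
Ȳ = 911160.00 / 8940.00 = 101.92 mm

X̄ = 40.82 mm, Ȳ = 101.92 mm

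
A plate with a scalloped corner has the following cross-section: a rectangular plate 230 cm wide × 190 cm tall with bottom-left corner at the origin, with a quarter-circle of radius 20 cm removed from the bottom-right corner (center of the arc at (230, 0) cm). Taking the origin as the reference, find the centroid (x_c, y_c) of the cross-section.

x_c = 114.23 cm, y_c = 95.63 cm

Part | A | x̄ᵢ | ȳᵢ | A·x̄ᵢ | A·ȳᵢ
plate | 43700.00 | 115.00 | 95.00 | 5025500.00 | 4151500.00
removed quarter-circle | -314.16 | 221.51 | 8.49 | -69589.96 | -2666.67
Σ | 43385.84 |  |  | 4955910.04 | 4148833.33
x_c = 4955910.04 / 43385.84 = 114.23 cm
y_c = 4148833.33 / 43385.84 = 95.63 cm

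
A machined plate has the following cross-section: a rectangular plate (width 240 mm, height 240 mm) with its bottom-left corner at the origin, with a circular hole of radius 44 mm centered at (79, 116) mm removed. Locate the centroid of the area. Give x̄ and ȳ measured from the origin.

x̄ = 124.84 mm, ȳ = 120.47 mm

plate: A = 240 × 240 = 57600.00, centroid at (120.00, 120.00).
hole: A = −π·44² = -6082.12, centroid at (79.00, 116.00).
ΣA = 51517.88 mm²
ΣAx̄ = (57600.00)(120.00) + (-6082.12)(79.00) = 6431512.25 mm³
ΣAȳ = (57600.00)(120.00) + (-6082.12)(116.00) = 6206473.69 mm³
x̄ = 6431512.25 / 51517.88 = 124.84 mm
ȳ = 6206473.69 / 51517.88 = 120.47 mm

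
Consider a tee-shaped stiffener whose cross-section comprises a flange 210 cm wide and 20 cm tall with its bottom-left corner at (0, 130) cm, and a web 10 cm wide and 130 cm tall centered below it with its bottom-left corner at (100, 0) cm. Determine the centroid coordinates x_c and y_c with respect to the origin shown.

x_c = 105.00 cm, y_c = 122.27 cm

Part | A | x̄ᵢ | ȳᵢ | A·x̄ᵢ | A·ȳᵢ
web | 1300.00 | 105.00 | 65.00 | 136500.00 | 84500.00
flange | 4200.00 | 105.00 | 140.00 | 441000.00 | 588000.00
Σ | 5500.00 |  |  | 577500.00 | 672500.00
x_c = 577500.00 / 5500.00 = 105.00 cm
y_c = 672500.00 / 5500.00 = 122.27 cm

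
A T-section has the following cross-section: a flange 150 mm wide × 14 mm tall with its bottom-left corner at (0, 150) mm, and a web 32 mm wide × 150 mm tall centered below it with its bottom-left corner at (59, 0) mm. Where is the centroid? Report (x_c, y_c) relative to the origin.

web: A = 32 × 150 = 4800.00, centroid at (75.00, 75.00).
flange: A = 150 × 14 = 2100.00, centroid at (75.00, 157.00).
ΣA = 6900.00 mm², ΣAx_c = 517500.00 mm³, ΣAy_c = 689700.00 mm³.
x_c = 517500.00/6900.00 = 75.00 mm; y_c = 689700.00/6900.00 = 99.96 mm.

x_c = 75.00 mm, y_c = 99.96 mm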